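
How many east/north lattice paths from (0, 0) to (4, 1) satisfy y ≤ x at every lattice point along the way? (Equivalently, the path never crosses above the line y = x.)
Number of paths = 4

By the reflection principle (André's argument), the number of monotone paths to (4, 1) with n ≤ m that never go above y = x is C(5, 4) − C(5, 5) = 5 − 1 = 4.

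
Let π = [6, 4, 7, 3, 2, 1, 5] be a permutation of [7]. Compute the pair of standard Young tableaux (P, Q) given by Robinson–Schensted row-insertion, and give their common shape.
P = [1, 5] / [2, 7] / [3] / [4] / [6];  Q = [1, 3] / [2, 7] / [4] / [5] / [6];  common shape = (2, 2, 1, 1, 1)

Row-insert the values π_1, π_2, … into P one at a time, bumping the leftmost entry strictly greater than the inserted value down to the next row. The recording tableau Q records, in position (i, j), the step at which that cell was added to P.
  Insert 6 (step 1): P = [6];  Q = [1]
  Insert 4 (step 2): P = [4] / [6];  Q = [1] / [2]
  Insert 7 (step 3): P = [4, 7] / [6];  Q = [1, 3] / [2]
  Insert 3 (step 4): P = [3, 7] / [4] / [6];  Q = [1, 3] / [2] / [4]
  Insert 2 (step 5): P = [2, 7] / [3] / [4] / [6];  Q = [1, 3] / [2] / [4] / [5]
  Insert 1 (step 6): P = [1, 7] / [2] / [3] / [4] / [6];  Q = [1, 3] / [2] / [4] / [5] / [6]
  Insert 5 (step 7): P = [1, 5] / [2, 7] / [3] / [4] / [6];  Q = [1, 3] / [2, 7] / [4] / [5] / [6]
Final shape: (2, 2, 1, 1, 1).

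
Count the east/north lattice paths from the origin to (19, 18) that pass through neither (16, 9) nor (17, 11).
Number of paths = 16670748220

Inclusion–exclusion. Total paths: C(37, 19) = 17672631900. Through P₁: C(25, 16)·C(12, 3) = 449454500. Through P₂: C(28, 17)·C(9, 2) = 773070480. Since P₁ is strictly southwest of P₂, a monotone path through both must visit P₁ then P₂; paths through both = C(25, 16)·C(3, 1)·C(9, 2) = 220641300. Avoid both = 17672631900 − 449454500 − 773070480 + 220641300 = 16670748220.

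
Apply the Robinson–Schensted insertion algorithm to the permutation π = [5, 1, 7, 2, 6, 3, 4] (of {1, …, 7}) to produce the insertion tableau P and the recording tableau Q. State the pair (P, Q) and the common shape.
P = [1, 2, 3, 4] / [5, 6] / [7];  Q = [1, 3, 5, 7] / [2, 4] / [6];  common shape = (4, 2, 1)

Row-insert the values π_1, π_2, … into P one at a time, bumping the leftmost entry strictly greater than the inserted value down to the next row. The recording tableau Q records, in position (i, j), the step at which that cell was added to P.
  Insert 5 (step 1): P = [5];  Q = [1]
  Insert 1 (step 2): P = [1] / [5];  Q = [1] / [2]
  Insert 7 (step 3): P = [1, 7] / [5];  Q = [1, 3] / [2]
  Insert 2 (step 4): P = [1, 2] / [5, 7];  Q = [1, 3] / [2, 4]
  Insert 6 (step 5): P = [1, 2, 6] / [5, 7];  Q = [1, 3, 5] / [2, 4]
  Insert 3 (step 6): P = [1, 2, 3] / [5, 6] / [7];  Q = [1, 3, 5] / [2, 4] / [6]
  Insert 4 (step 7): P = [1, 2, 3, 4] / [5, 6] / [7];  Q = [1, 3, 5, 7] / [2, 4] / [6]
Final shape: (4, 2, 1).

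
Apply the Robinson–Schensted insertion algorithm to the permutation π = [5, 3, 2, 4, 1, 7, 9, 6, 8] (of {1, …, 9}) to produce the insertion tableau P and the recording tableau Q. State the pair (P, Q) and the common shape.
P = [1, 4, 6, 8] / [2, 7, 9] / [3] / [5];  Q = [1, 4, 6, 7] / [2, 8, 9] / [3] / [5];  common shape = (4, 3, 1, 1)

Row-insert the values π_1, π_2, … into P one at a time, bumping the leftmost entry strictly greater than the inserted value down to the next row. The recording tableau Q records, in position (i, j), the step at which that cell was added to P.
  Insert 5 (step 1): P = [5];  Q = [1]
  Insert 3 (step 2): P = [3] / [5];  Q = [1] / [2]
  Insert 2 (step 3): P = [2] / [3] / [5];  Q = [1] / [2] / [3]
  Insert 4 (step 4): P = [2, 4] / [3] / [5];  Q = [1, 4] / [2] / [3]
  Insert 1 (step 5): P = [1, 4] / [2] / [3] / [5];  Q = [1, 4] / [2] / [3] / [5]
  Insert 7 (step 6): P = [1, 4, 7] / [2] / [3] / [5];  Q = [1, 4, 6] / [2] / [3] / [5]
  Insert 9 (step 7): P = [1, 4, 7, 9] / [2] / [3] / [5];  Q = [1, 4, 6, 7] / [2] / [3] / [5]
  Insert 6 (step 8): P = [1, 4, 6, 9] / [2, 7] / [3] / [5];  Q = [1, 4, 6, 7] / [2, 8] / [3] / [5]
  Insert 8 (step 9): P = [1, 4, 6, 8] / [2, 7, 9] / [3] / [5];  Q = [1, 4, 6, 7] / [2, 8, 9] / [3] / [5]
Final shape: (4, 3, 1, 1).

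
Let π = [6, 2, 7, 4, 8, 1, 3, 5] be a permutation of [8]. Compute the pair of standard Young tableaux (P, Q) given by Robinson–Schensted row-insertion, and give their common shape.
P = [1, 3, 5] / [2, 4, 8] / [6, 7];  Q = [1, 3, 5] / [2, 4, 8] / [6, 7];  common shape = (3, 3, 2)

Row-insert the values π_1, π_2, … into P one at a time, bumping the leftmost entry strictly greater than the inserted value down to the next row. The recording tableau Q records, in position (i, j), the step at which that cell was added to P.
  Insert 6 (step 1): P = [6];  Q = [1]
  Insert 2 (step 2): P = [2] / [6];  Q = [1] / [2]
  Insert 7 (step 3): P = [2, 7] / [6];  Q = [1, 3] / [2]
  Insert 4 (step 4): P = [2, 4] / [6, 7];  Q = [1, 3] / [2, 4]
  Insert 8 (step 5): P = [2, 4, 8] / [6, 7];  Q = [1, 3, 5] / [2, 4]
  Insert 1 (step 6): P = [1, 4, 8] / [2, 7] / [6];  Q = [1, 3, 5] / [2, 4] / [6]
  Insert 3 (step 7): P = [1, 3, 8] / [2, 4] / [6, 7];  Q = [1, 3, 5] / [2, 4] / [6, 7]
  Insert 5 (step 8): P = [1, 3, 5] / [2, 4, 8] / [6, 7];  Q = [1, 3, 5] / [2, 4, 8] / [6, 7]
Final shape: (3, 3, 2).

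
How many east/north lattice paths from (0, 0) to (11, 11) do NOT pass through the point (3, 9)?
Number of paths = 695532

Total paths from (0, 0) to (11, 11): C(22, 11) = 705432. Paths through (3, 9): (paths (0, 0) → (3, 9)) × (paths (3, 9) → (11, 11)) = C(12, 3) · C(10, 8) = 220 · 45 = 9900. Avoidance count = 705432 − 9900 = 695532.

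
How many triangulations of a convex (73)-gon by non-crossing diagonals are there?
C_71 = 5175569924646105559418940193995065716350

These polygon triangulations are counted by the Catalan number C_n = (1/(n + 1)) · C(2n, n). For n = 71: C_71 = (1/72) · C(142, 71) = 372641034574519600278163693967644731577200/72 = 5175569924646105559418940193995065716350.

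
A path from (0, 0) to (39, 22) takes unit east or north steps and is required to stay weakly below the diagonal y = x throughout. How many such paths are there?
Number of paths = 9962435643667605

By the reflection principle (André's argument), the number of monotone paths to (39, 22) with n ≤ m that never go above y = x is C(61, 39) − C(61, 40) = 22138745874816900 − 12176310231149295 = 9962435643667605.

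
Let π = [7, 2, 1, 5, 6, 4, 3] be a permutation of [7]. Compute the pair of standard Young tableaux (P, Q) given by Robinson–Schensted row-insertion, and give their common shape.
P = [1, 3, 6] / [2, 4] / [5] / [7];  Q = [1, 4, 5] / [2, 6] / [3] / [7];  common shape = (3, 2, 1, 1)

Row-insert the values π_1, π_2, … into P one at a time, bumping the leftmost entry strictly greater than the inserted value down to the next row. The recording tableau Q records, in position (i, j), the step at which that cell was added to P.
  Insert 7 (step 1): P = [7];  Q = [1]
  Insert 2 (step 2): P = [2] / [7];  Q = [1] / [2]
  Insert 1 (step 3): P = [1] / [2] / [7];  Q = [1] / [2] / [3]
  Insert 5 (step 4): P = [1, 5] / [2] / [7];  Q = [1, 4] / [2] / [3]
  Insert 6 (step 5): P = [1, 5, 6] / [2] / [7];  Q = [1, 4, 5] / [2] / [3]
  Insert 4 (step 6): P = [1, 4, 6] / [2, 5] / [7];  Q = [1, 4, 5] / [2, 6] / [3]
  Insert 3 (step 7): P = [1, 3, 6] / [2, 4] / [5] / [7];  Q = [1, 4, 5] / [2, 6] / [3] / [7]
Final shape: (3, 2, 1, 1).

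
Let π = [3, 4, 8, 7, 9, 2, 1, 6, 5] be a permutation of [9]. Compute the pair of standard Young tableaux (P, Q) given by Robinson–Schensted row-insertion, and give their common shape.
P = [1, 4, 5, 9] / [2, 6] / [3, 7] / [8];  Q = [1, 2, 3, 5] / [4, 8] / [6, 9] / [7];  common shape = (4, 2, 2, 1)

Row-insert the values π_1, π_2, … into P one at a time, bumping the leftmost entry strictly greater than the inserted value down to the next row. The recording tableau Q records, in position (i, j), the step at which that cell was added to P.
  Insert 3 (step 1): P = [3];  Q = [1]
  Insert 4 (step 2): P = [3, 4];  Q = [1, 2]
  Insert 8 (step 3): P = [3, 4, 8];  Q = [1, 2, 3]
  Insert 7 (step 4): P = [3, 4, 7] / [8];  Q = [1, 2, 3] / [4]
  Insert 9 (step 5): P = [3, 4, 7, 9] / [8];  Q = [1, 2, 3, 5] / [4]
  Insert 2 (step 6): P = [2, 4, 7, 9] / [3] / [8];  Q = [1, 2, 3, 5] / [4] / [6]
  Insert 1 (step 7): P = [1, 4, 7, 9] / [2] / [3] / [8];  Q = [1, 2, 3, 5] / [4] / [6] / [7]
  Insert 6 (step 8): P = [1, 4, 6, 9] / [2, 7] / [3] / [8];  Q = [1, 2, 3, 5] / [4, 8] / [6] / [7]
  Insert 5 (step 9): P = [1, 4, 5, 9] / [2, 6] / [3, 7] / [8];  Q = [1, 2, 3, 5] / [4, 8] / [6, 9] / [7]
Final shape: (4, 2, 2, 1).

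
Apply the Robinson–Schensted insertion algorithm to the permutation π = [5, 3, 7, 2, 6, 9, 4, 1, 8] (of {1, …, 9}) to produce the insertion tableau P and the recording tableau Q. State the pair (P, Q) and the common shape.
P = [1, 4, 8] / [2, 6, 9] / [3, 7] / [5];  Q = [1, 3, 6] / [2, 5, 9] / [4, 7] / [8];  common shape = (3, 3, 2, 1)

Row-insert the values π_1, π_2, … into P one at a time, bumping the leftmost entry strictly greater than the inserted value down to the next row. The recording tableau Q records, in position (i, j), the step at which that cell was added to P.
  Insert 5 (step 1): P = [5];  Q = [1]
  Insert 3 (step 2): P = [3] / [5];  Q = [1] / [2]
  Insert 7 (step 3): P = [3, 7] / [5];  Q = [1, 3] / [2]
  Insert 2 (step 4): P = [2, 7] / [3] / [5];  Q = [1, 3] / [2] / [4]
  Insert 6 (step 5): P = [2, 6] / [3, 7] / [5];  Q = [1, 3] / [2, 5] / [4]
  Insert 9 (step 6): P = [2, 6, 9] / [3, 7] / [5];  Q = [1, 3, 6] / [2, 5] / [4]
  Insert 4 (step 7): P = [2, 4, 9] / [3, 6] / [5, 7];  Q = [1, 3, 6] / [2, 5] / [4, 7]
  Insert 1 (step 8): P = [1, 4, 9] / [2, 6] / [3, 7] / [5];  Q = [1, 3, 6] / [2, 5] / [4, 7] / [8]
  Insert 8 (step 9): P = [1, 4, 8] / [2, 6, 9] / [3, 7] / [5];  Q = [1, 3, 6] / [2, 5, 9] / [4, 7] / [8]
Final shape: (3, 3, 2, 1).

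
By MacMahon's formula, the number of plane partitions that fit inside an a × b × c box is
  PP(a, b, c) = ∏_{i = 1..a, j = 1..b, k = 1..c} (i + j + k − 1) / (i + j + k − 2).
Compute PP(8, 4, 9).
PP(8, 4, 9) = 151561524301616

Evaluate the triple product over i = 1..8, j = 1..4, k = 1..9. The factors are (2/1) · (3/2) · (4/3) · (5/4) · (6/5) · (7/6) · (8/7) · (9/8) · … (288 factors total). The numerators and denominators telescope so the product is an integer; carrying out the multiplication exactly gives PP(8, 4, 9) = 151561524301616.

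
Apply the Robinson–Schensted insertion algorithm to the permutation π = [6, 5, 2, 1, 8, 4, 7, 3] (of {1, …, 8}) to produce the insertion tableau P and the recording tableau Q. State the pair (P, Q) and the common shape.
P = [1, 3, 7] / [2, 4] / [5, 8] / [6];  Q = [1, 5, 7] / [2, 6] / [3, 8] / [4];  common shape = (3, 2, 2, 1)

Row-insert the values π_1, π_2, … into P one at a time, bumping the leftmost entry strictly greater than the inserted value down to the next row. The recording tableau Q records, in position (i, j), the step at which that cell was added to P.
  Insert 6 (step 1): P = [6];  Q = [1]
  Insert 5 (step 2): P = [5] / [6];  Q = [1] / [2]
  Insert 2 (step 3): P = [2] / [5] / [6];  Q = [1] / [2] / [3]
  Insert 1 (step 4): P = [1] / [2] / [5] / [6];  Q = [1] / [2] / [3] / [4]
  Insert 8 (step 5): P = [1, 8] / [2] / [5] / [6];  Q = [1, 5] / [2] / [3] / [4]
  Insert 4 (step 6): P = [1, 4] / [2, 8] / [5] / [6];  Q = [1, 5] / [2, 6] / [3] / [4]
  Insert 7 (step 7): P = [1, 4, 7] / [2, 8] / [5] / [6];  Q = [1, 5, 7] / [2, 6] / [3] / [4]
  Insert 3 (step 8): P = [1, 3, 7] / [2, 4] / [5, 8] / [6];  Q = [1, 5, 7] / [2, 6] / [3, 8] / [4]
Final shape: (3, 2, 2, 1).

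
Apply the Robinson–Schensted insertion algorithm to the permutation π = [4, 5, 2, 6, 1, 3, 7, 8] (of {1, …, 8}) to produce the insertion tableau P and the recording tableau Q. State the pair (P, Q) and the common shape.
P = [1, 3, 6, 7, 8] / [2, 5] / [4];  Q = [1, 2, 4, 7, 8] / [3, 6] / [5];  common shape = (5, 2, 1)

Row-insert the values π_1, π_2, … into P one at a time, bumping the leftmost entry strictly greater than the inserted value down to the next row. The recording tableau Q records, in position (i, j), the step at which that cell was added to P.
  Insert 4 (step 1): P = [4];  Q = [1]
  Insert 5 (step 2): P = [4, 5];  Q = [1, 2]
  Insert 2 (step 3): P = [2, 5] / [4];  Q = [1, 2] / [3]
  Insert 6 (step 4): P = [2, 5, 6] / [4];  Q = [1, 2, 4] / [3]
  Insert 1 (step 5): P = [1, 5, 6] / [2] / [4];  Q = [1, 2, 4] / [3] / [5]
  Insert 3 (step 6): P = [1, 3, 6] / [2, 5] / [4];  Q = [1, 2, 4] / [3, 6] / [5]
  Insert 7 (step 7): P = [1, 3, 6, 7] / [2, 5] / [4];  Q = [1, 2, 4, 7] / [3, 6] / [5]
  Insert 8 (step 8): P = [1, 3, 6, 7, 8] / [2, 5] / [4];  Q = [1, 2, 4, 7, 8] / [3, 6] / [5]
Final shape: (5, 2, 1).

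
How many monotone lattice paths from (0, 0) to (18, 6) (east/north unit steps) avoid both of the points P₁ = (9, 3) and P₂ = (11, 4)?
Number of paths = 60816

Inclusion–exclusion. Total paths: C(24, 18) = 134596. Through P₁: C(12, 9)·C(12, 9) = 48400. Through P₂: C(15, 11)·C(9, 7) = 49140. Since P₁ is strictly southwest of P₂, a monotone path through both must visit P₁ then P₂; paths through both = C(12, 9)·C(3, 2)·C(9, 7) = 23760. Avoid both = 134596 − 48400 − 49140 + 23760 = 60816.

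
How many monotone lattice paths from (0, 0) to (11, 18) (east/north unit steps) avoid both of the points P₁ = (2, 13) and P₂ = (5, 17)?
Number of paths = 34228467

Inclusion–exclusion. Total paths: C(29, 11) = 34597290. Through P₁: C(15, 2)·C(14, 9) = 210210. Through P₂: C(22, 5)·C(7, 6) = 184338. Since P₁ is strictly southwest of P₂, a monotone path through both must visit P₁ then P₂; paths through both = C(15, 2)·C(7, 3)·C(7, 6) = 25725. Avoid both = 34597290 − 210210 − 184338 + 25725 = 34228467.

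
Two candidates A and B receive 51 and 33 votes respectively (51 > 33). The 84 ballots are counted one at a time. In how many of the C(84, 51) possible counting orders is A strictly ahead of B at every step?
Strict-lead orderings = 52728626128623148048644

Total orderings of the 84 votes with 51 for A: C(84, 51) = 246066921933574690893672. By the Bertrand ballot formula (Cycle Lemma / reflection principle), the number of orderings in which A is strictly ahead of B throughout is (p − q)/(p + q) · C(p + q, p) = (51 − 33)/(51 + 33) · 246066921933574690893672 = 52728626128623148048644.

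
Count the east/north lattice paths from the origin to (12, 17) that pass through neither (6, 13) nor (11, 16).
Number of paths = 23161209

Inclusion–exclusion. Total paths: C(29, 12) = 51895935. Through P₁: C(19, 6)·C(10, 6) = 5697720. Through P₂: C(27, 11)·C(2, 1) = 26075790. Since P₁ is strictly southwest of P₂, a monotone path through both must visit P₁ then P₂; paths through both = C(19, 6)·C(8, 5)·C(2, 1) = 3038784. Avoid both = 51895935 − 5697720 − 26075790 + 3038784 = 23161209.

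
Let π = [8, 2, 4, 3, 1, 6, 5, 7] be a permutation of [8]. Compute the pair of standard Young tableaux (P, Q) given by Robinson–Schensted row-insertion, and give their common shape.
P = [1, 3, 5, 7] / [2, 6] / [4] / [8];  Q = [1, 3, 6, 8] / [2, 7] / [4] / [5];  common shape = (4, 2, 1, 1)

Row-insert the values π_1, π_2, … into P one at a time, bumping the leftmost entry strictly greater than the inserted value down to the next row. The recording tableau Q records, in position (i, j), the step at which that cell was added to P.
  Insert 8 (step 1): P = [8];  Q = [1]
  Insert 2 (step 2): P = [2] / [8];  Q = [1] / [2]
  Insert 4 (step 3): P = [2, 4] / [8];  Q = [1, 3] / [2]
  Insert 3 (step 4): P = [2, 3] / [4] / [8];  Q = [1, 3] / [2] / [4]
  Insert 1 (step 5): P = [1, 3] / [2] / [4] / [8];  Q = [1, 3] / [2] / [4] / [5]
  Insert 6 (step 6): P = [1, 3, 6] / [2] / [4] / [8];  Q = [1, 3, 6] / [2] / [4] / [5]
  Insert 5 (step 7): P = [1, 3, 5] / [2, 6] / [4] / [8];  Q = [1, 3, 6] / [2, 7] / [4] / [5]
  Insert 7 (step 8): P = [1, 3, 5, 7] / [2, 6] / [4] / [8];  Q = [1, 3, 6, 8] / [2, 7] / [4] / [5]
Final shape: (4, 2, 1, 1).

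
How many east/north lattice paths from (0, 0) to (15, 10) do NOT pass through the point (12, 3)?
Number of paths = 3214160

Total paths from (0, 0) to (15, 10): C(25, 15) = 3268760. Paths through (12, 3): (paths (0, 0) → (12, 3)) × (paths (12, 3) → (15, 10)) = C(15, 12) · C(10, 3) = 455 · 120 = 54600. Avoidance count = 3268760 − 54600 = 3214160.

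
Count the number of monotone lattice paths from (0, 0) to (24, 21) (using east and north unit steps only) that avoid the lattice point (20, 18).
Number of paths = 2598425728800

Total paths from (0, 0) to (24, 21): C(45, 24) = 3773655750150. Paths through (20, 18): (paths (0, 0) → (20, 18)) × (paths (20, 18) → (24, 21)) = C(38, 20) · C(7, 4) = 33578000610 · 35 = 1175230021350. Avoidance count = 3773655750150 − 1175230021350 = 2598425728800.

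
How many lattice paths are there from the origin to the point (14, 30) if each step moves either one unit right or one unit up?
Number of paths = 114955808528

A monotone lattice path from (0, 0) to (14, 30) consists of 14 east steps and 30 north steps in some order, so it is determined by which 14 of the 44 steps are east. The count is C(44, 14) = 114955808528.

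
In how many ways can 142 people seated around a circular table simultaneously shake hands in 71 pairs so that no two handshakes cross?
C_71 = 5175569924646105559418940193995065716350

These noncrossing handshakes are counted by the Catalan number C_n = (1/(n + 1)) · C(2n, n). For n = 71: C_71 = (1/72) · C(142, 71) = 372641034574519600278163693967644731577200/72 = 5175569924646105559418940193995065716350.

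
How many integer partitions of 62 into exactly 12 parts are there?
p(62, 12 parts) = 97299

Partitions of n into exactly k parts are in bijection with partitions of n − k into at most k parts (subtract 1 from each part). So p(62, exactly 12) = p(50, parts ≤ 12). Computing via the recurrence p(m, j) = p(m, j−1) + p(m−j, j) gives 97299.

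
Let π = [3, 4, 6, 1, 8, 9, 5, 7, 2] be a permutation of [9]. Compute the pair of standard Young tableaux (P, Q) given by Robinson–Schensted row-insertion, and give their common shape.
P = [1, 2, 5, 7, 9] / [3, 4, 8] / [6];  Q = [1, 2, 3, 5, 6] / [4, 7, 8] / [9];  common shape = (5, 3, 1)

Row-insert the values π_1, π_2, … into P one at a time, bumping the leftmost entry strictly greater than the inserted value down to the next row. The recording tableau Q records, in position (i, j), the step at which that cell was added to P.
  Insert 3 (step 1): P = [3];  Q = [1]
  Insert 4 (step 2): P = [3, 4];  Q = [1, 2]
  Insert 6 (step 3): P = [3, 4, 6];  Q = [1, 2, 3]
  Insert 1 (step 4): P = [1, 4, 6] / [3];  Q = [1, 2, 3] / [4]
  Insert 8 (step 5): P = [1, 4, 6, 8] / [3];  Q = [1, 2, 3, 5] / [4]
  Insert 9 (step 6): P = [1, 4, 6, 8, 9] / [3];  Q = [1, 2, 3, 5, 6] / [4]
  Insert 5 (step 7): P = [1, 4, 5, 8, 9] / [3, 6];  Q = [1, 2, 3, 5, 6] / [4, 7]
  Insert 7 (step 8): P = [1, 4, 5, 7, 9] / [3, 6, 8];  Q = [1, 2, 3, 5, 6] / [4, 7, 8]
  Insert 2 (step 9): P = [1, 2, 5, 7, 9] / [3, 4, 8] / [6];  Q = [1, 2, 3, 5, 6] / [4, 7, 8] / [9]
Final shape: (5, 3, 1).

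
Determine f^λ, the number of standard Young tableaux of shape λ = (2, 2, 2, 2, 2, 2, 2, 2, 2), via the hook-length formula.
# SYT of shape (2, 2, 2, 2, 2, 2, 2, 2, 2) = 4862

Hook-length formula: f^λ = n! / Π hook(c), product over all cells c of the Young diagram. For λ = (2, 2, 2, 2, 2, 2, 2, 2, 2), n = 18 boxes. Hook lengths by row (left-to-right, top-to-bottom): [10, 9]; [9, 8]; [8, 7]; [7, 6]; [6, 5]; [5, 4]; [4, 3]; [3, 2]; [2, 1]. Product of hooks = 1316818944000. So f^λ = 18! / 1316818944000 = 6402373705728000 / 1316818944000 = 4862.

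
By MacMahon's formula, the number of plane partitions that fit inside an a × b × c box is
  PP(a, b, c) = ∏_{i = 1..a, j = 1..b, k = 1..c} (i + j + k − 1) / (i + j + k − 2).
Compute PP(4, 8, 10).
PP(4, 8, 10) = 1268665346776464

Evaluate the triple product over i = 1..4, j = 1..8, k = 1..10. The factors are (2/1) · (3/2) · (4/3) · (5/4) · (6/5) · (7/6) · (8/7) · (9/8) · … (320 factors total). The numerators and denominators telescope so the product is an integer; carrying out the multiplication exactly gives PP(4, 8, 10) = 1268665346776464.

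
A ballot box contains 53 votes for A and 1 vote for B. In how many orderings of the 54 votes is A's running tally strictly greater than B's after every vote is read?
Strict-lead orderings = 52

Total orderings of the 54 votes with 53 for A: C(54, 53) = 54. By the Bertrand ballot formula (Cycle Lemma / reflection principle), the number of orderings in which A is strictly ahead of B throughout is (p − q)/(p + q) · C(p + q, p) = (53 − 1)/(53 + 1) · 54 = 52.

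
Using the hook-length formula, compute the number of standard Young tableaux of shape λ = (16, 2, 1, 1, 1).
# SYT of shape (16, 2, 1, 1, 1) = 61047

Hook-length formula: f^λ = n! / Π hook(c), product over all cells c of the Young diagram. For λ = (16, 2, 1, 1, 1), n = 21 boxes. Hook lengths by row (left-to-right, top-to-bottom): [20, 16, 14, 13, 12, 11, 10, 9, 8, 7, 6, 5, 4, 3, 2, 1]; [5, 1]; [3]; [2]; [1]. Product of hooks = 836911595520000. So f^λ = 21! / 836911595520000 = 51090942171709440000 / 836911595520000 = 61047.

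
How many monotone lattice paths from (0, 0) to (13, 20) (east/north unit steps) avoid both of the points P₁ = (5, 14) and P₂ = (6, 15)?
Number of paths = 513689220

Inclusion–exclusion. Total paths: C(33, 13) = 573166440. Through P₁: C(19, 5)·C(14, 8) = 34918884. Through P₂: C(21, 6)·C(12, 7) = 42977088. Since P₁ is strictly southwest of P₂, a monotone path through both must visit P₁ then P₂; paths through both = C(19, 5)·C(2, 1)·C(12, 7) = 18418752. Avoid both = 573166440 − 34918884 − 42977088 + 18418752 = 513689220.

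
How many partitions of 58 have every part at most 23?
p(58, parts ≤ 23) = 649117

Use the recurrence p(n, m) = p(n, m−1) + p(n−m, m): either the largest part is < m (count p(n, m−1)) or the largest part is exactly m (remove one copy of m, count p(n−m, m)). With p(0, ·) = 1 this gives p(58, parts ≤ 23) = 649117. (By conjugating Young diagrams, this also counts partitions of 58 into at most 23 parts.)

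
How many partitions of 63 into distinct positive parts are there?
q(63) = 14848

A partition into distinct parts is a strictly decreasing sequence summing to n. The recurrence d(n, m) = d(n, m−1) + d(n−m, m−1) (use part m at most once) with q(n) = d(n, n) gives q(63) = 14848. (Euler's theorem: # distinct-part partitions = # odd-part partitions.)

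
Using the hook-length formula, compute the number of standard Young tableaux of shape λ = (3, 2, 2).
# SYT of shape (3, 2, 2) = 21

Hook-length formula: f^λ = n! / Π hook(c), product over all cells c of the Young diagram. For λ = (3, 2, 2), n = 7 boxes. Hook lengths by row (left-to-right, top-to-bottom): [5, 4, 1]; [3, 2]; [2, 1]. Product of hooks = 240. So f^λ = 7! / 240 = 5040 / 240 = 21.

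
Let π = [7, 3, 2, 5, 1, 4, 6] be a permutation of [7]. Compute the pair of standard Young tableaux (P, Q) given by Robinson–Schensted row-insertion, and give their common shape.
P = [1, 4, 6] / [2, 5] / [3] / [7];  Q = [1, 4, 7] / [2, 6] / [3] / [5];  common shape = (3, 2, 1, 1)

Row-insert the values π_1, π_2, … into P one at a time, bumping the leftmost entry strictly greater than the inserted value down to the next row. The recording tableau Q records, in position (i, j), the step at which that cell was added to P.
  Insert 7 (step 1): P = [7];  Q = [1]
  Insert 3 (step 2): P = [3] / [7];  Q = [1] / [2]
  Insert 2 (step 3): P = [2] / [3] / [7];  Q = [1] / [2] / [3]
  Insert 5 (step 4): P = [2, 5] / [3] / [7];  Q = [1, 4] / [2] / [3]
  Insert 1 (step 5): P = [1, 5] / [2] / [3] / [7];  Q = [1, 4] / [2] / [3] / [5]
  Insert 4 (step 6): P = [1, 4] / [2, 5] / [3] / [7];  Q = [1, 4] / [2, 6] / [3] / [5]
  Insert 6 (step 7): P = [1, 4, 6] / [2, 5] / [3] / [7];  Q = [1, 4, 7] / [2, 6] / [3] / [5]
Final shape: (3, 2, 1, 1).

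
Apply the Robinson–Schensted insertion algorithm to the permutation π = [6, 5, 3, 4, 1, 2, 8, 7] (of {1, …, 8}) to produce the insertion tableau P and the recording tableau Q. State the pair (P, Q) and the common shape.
P = [1, 2, 7] / [3, 4, 8] / [5] / [6];  Q = [1, 4, 7] / [2, 6, 8] / [3] / [5];  common shape = (3, 3, 1, 1)

Row-insert the values π_1, π_2, … into P one at a time, bumping the leftmost entry strictly greater than the inserted value down to the next row. The recording tableau Q records, in position (i, j), the step at which that cell was added to P.
  Insert 6 (step 1): P = [6];  Q = [1]
  Insert 5 (step 2): P = [5] / [6];  Q = [1] / [2]
  Insert 3 (step 3): P = [3] / [5] / [6];  Q = [1] / [2] / [3]
  Insert 4 (step 4): P = [3, 4] / [5] / [6];  Q = [1, 4] / [2] / [3]
  Insert 1 (step 5): P = [1, 4] / [3] / [5] / [6];  Q = [1, 4] / [2] / [3] / [5]
  Insert 2 (step 6): P = [1, 2] / [3, 4] / [5] / [6];  Q = [1, 4] / [2, 6] / [3] / [5]
  Insert 8 (step 7): P = [1, 2, 8] / [3, 4] / [5] / [6];  Q = [1, 4, 7] / [2, 6] / [3] / [5]
  Insert 7 (step 8): P = [1, 2, 7] / [3, 4, 8] / [5] / [6];  Q = [1, 4, 7] / [2, 6, 8] / [3] / [5]
Final shape: (3, 3, 1, 1).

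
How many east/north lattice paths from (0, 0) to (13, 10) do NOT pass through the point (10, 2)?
Number of paths = 1133176

Total paths from (0, 0) to (13, 10): C(23, 13) = 1144066. Paths through (10, 2): (paths (0, 0) → (10, 2)) × (paths (10, 2) → (13, 10)) = C(12, 10) · C(11, 3) = 66 · 165 = 10890. Avoidance count = 1144066 − 10890 = 1133176.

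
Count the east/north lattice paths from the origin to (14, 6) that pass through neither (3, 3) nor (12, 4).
Number of paths = 21760

Inclusion–exclusion. Total paths: C(20, 14) = 38760. Through P₁: C(6, 3)·C(14, 11) = 7280. Through P₂: C(16, 12)·C(4, 2) = 10920. Since P₁ is strictly southwest of P₂, a monotone path through both must visit P₁ then P₂; paths through both = C(6, 3)·C(10, 9)·C(4, 2) = 1200. Avoid both = 38760 − 7280 − 10920 + 1200 = 21760.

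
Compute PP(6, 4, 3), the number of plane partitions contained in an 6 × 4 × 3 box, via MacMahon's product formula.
PP(6, 4, 3) = 457380

Evaluate the triple product over i = 1..6, j = 1..4, k = 1..3. The factors are (2/1) · (3/2) · (4/3) · (3/2) · (4/3) · (5/4) · (4/3) · (5/4) · … (72 factors total). The numerators and denominators telescope so the product is an integer; carrying out the multiplication exactly gives PP(6, 4, 3) = 457380.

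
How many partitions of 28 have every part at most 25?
p(28, parts ≤ 25) = 3714

Use the recurrence p(n, m) = p(n, m−1) + p(n−m, m): either the largest part is < m (count p(n, m−1)) or the largest part is exactly m (remove one copy of m, count p(n−m, m)). With p(0, ·) = 1 this gives p(28, parts ≤ 25) = 3714. (By conjugating Young diagrams, this also counts partitions of 28 into at most 25 parts.)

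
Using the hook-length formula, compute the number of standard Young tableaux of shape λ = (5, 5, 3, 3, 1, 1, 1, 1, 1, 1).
# SYT of shape (5, 5, 3, 3, 1, 1, 1, 1, 1, 1) = 525275520

Hook-length formula: f^λ = n! / Π hook(c), product over all cells c of the Young diagram. For λ = (5, 5, 3, 3, 1, 1, 1, 1, 1, 1), n = 22 boxes. Hook lengths by row (left-to-right, top-to-bottom): [14, 7, 6, 3, 2]; [13, 6, 5, 2, 1]; [10, 3, 2]; [9, 2, 1]; [6]; [5]; [4]; [3]; [2]; [1]. Product of hooks = 2139830784000. So f^λ = 22! / 2139830784000 = 1124000727777607680000 / 2139830784000 = 525275520.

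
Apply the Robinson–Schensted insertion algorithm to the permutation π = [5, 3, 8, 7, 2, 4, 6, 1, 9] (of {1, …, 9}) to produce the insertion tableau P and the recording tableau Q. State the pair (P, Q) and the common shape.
P = [1, 4, 6, 9] / [2, 7] / [3, 8] / [5];  Q = [1, 3, 7, 9] / [2, 4] / [5, 6] / [8];  common shape = (4, 2, 2, 1)

Row-insert the values π_1, π_2, … into P one at a time, bumping the leftmost entry strictly greater than the inserted value down to the next row. The recording tableau Q records, in position (i, j), the step at which that cell was added to P.
  Insert 5 (step 1): P = [5];  Q = [1]
  Insert 3 (step 2): P = [3] / [5];  Q = [1] / [2]
  Insert 8 (step 3): P = [3, 8] / [5];  Q = [1, 3] / [2]
  Insert 7 (step 4): P = [3, 7] / [5, 8];  Q = [1, 3] / [2, 4]
  Insert 2 (step 5): P = [2, 7] / [3, 8] / [5];  Q = [1, 3] / [2, 4] / [5]
  Insert 4 (step 6): P = [2, 4] / [3, 7] / [5, 8];  Q = [1, 3] / [2, 4] / [5, 6]
  Insert 6 (step 7): P = [2, 4, 6] / [3, 7] / [5, 8];  Q = [1, 3, 7] / [2, 4] / [5, 6]
  Insert 1 (step 8): P = [1, 4, 6] / [2, 7] / [3, 8] / [5];  Q = [1, 3, 7] / [2, 4] / [5, 6] / [8]
  Insert 9 (step 9): P = [1, 4, 6, 9] / [2, 7] / [3, 8] / [5];  Q = [1, 3, 7, 9] / [2, 4] / [5, 6] / [8]
Final shape: (4, 2, 2, 1).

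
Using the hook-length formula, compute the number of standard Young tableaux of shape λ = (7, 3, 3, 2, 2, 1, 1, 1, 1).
# SYT of shape (7, 3, 3, 2, 2, 1, 1, 1, 1) = 279351072

Hook-length formula: f^λ = n! / Π hook(c), product over all cells c of the Young diagram. For λ = (7, 3, 3, 2, 2, 1, 1, 1, 1), n = 21 boxes. Hook lengths by row (left-to-right, top-to-bottom): [15, 10, 7, 4, 3, 2, 1]; [10, 5, 2]; [9, 4, 1]; [7, 2]; [6, 1]; [4]; [3]; [2]; [1]. Product of hooks = 182891520000. So f^λ = 21! / 182891520000 = 51090942171709440000 / 182891520000 = 279351072.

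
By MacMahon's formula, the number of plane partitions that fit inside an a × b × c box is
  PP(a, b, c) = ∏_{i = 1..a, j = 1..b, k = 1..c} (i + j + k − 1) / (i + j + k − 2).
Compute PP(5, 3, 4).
PP(5, 3, 4) = 116424

Evaluate the triple product over i = 1..5, j = 1..3, k = 1..4. The factors are (2/1) · (3/2) · (4/3) · (5/4) · (3/2) · (4/3) · (5/4) · (6/5) · … (60 factors total). The numerators and denominators telescope so the product is an integer; carrying out the multiplication exactly gives PP(5, 3, 4) = 116424.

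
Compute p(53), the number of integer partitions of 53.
p(53) = 329931

Compute p(n) via the recurrence p(n, m) = p(n, m−1) + p(n−m, m), where p(n, m) counts partitions of n with all parts ≤ m and p(n) = p(n, n). The base cases are p(0, m) = 1 and p(n, 0) = 0 for n > 0. Filling the table yields p(53) = 329931. (Euler's pentagonal recurrence is an alternative.)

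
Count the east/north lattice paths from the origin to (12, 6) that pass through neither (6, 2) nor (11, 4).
Number of paths = 10353

Inclusion–exclusion. Total paths: C(18, 12) = 18564. Through P₁: C(8, 6)·C(10, 6) = 5880. Through P₂: C(15, 11)·C(3, 1) = 4095. Since P₁ is strictly southwest of P₂, a monotone path through both must visit P₁ then P₂; paths through both = C(8, 6)·C(7, 5)·C(3, 1) = 1764. Avoid both = 18564 − 5880 − 4095 + 1764 = 10353.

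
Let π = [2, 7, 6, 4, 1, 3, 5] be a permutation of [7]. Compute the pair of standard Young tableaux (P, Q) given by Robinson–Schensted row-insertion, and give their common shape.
P = [1, 3, 5] / [2, 4] / [6] / [7];  Q = [1, 2, 7] / [3, 6] / [4] / [5];  common shape = (3, 2, 1, 1)

Row-insert the values π_1, π_2, … into P one at a time, bumping the leftmost entry strictly greater than the inserted value down to the next row. The recording tableau Q records, in position (i, j), the step at which that cell was added to P.
  Insert 2 (step 1): P = [2];  Q = [1]
  Insert 7 (step 2): P = [2, 7];  Q = [1, 2]
  Insert 6 (step 3): P = [2, 6] / [7];  Q = [1, 2] / [3]
  Insert 4 (step 4): P = [2, 4] / [6] / [7];  Q = [1, 2] / [3] / [4]
  Insert 1 (step 5): P = [1, 4] / [2] / [6] / [7];  Q = [1, 2] / [3] / [4] / [5]
  Insert 3 (step 6): P = [1, 3] / [2, 4] / [6] / [7];  Q = [1, 2] / [3, 6] / [4] / [5]
  Insert 5 (step 7): P = [1, 3, 5] / [2, 4] / [6] / [7];  Q = [1, 2, 7] / [3, 6] / [4] / [5]
Final shape: (3, 2, 1, 1).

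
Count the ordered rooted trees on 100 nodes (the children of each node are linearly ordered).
C_99 = 227508830794229349661819540395688853956041682601541047340

These ordered rooted trees are counted by the Catalan number C_n = (1/(n + 1)) · C(2n, n). For n = 99: C_99 = (1/100) · C(198, 99) = 22750883079422934966181954039568885395604168260154104734000/100 = 227508830794229349661819540395688853956041682601541047340.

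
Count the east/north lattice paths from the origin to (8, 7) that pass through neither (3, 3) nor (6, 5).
Number of paths = 2343

Inclusion–exclusion. Total paths: C(15, 8) = 6435. Through P₁: C(6, 3)·C(9, 5) = 2520. Through P₂: C(11, 6)·C(4, 2) = 2772. Since P₁ is strictly southwest of P₂, a monotone path through both must visit P₁ then P₂; paths through both = C(6, 3)·C(5, 3)·C(4, 2) = 1200. Avoid both = 6435 − 2520 − 2772 + 1200 = 2343.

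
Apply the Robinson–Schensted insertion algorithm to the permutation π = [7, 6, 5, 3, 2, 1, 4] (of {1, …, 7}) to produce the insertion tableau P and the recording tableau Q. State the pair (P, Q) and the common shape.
P = [1, 4] / [2] / [3] / [5] / [6] / [7];  Q = [1, 7] / [2] / [3] / [4] / [5] / [6];  common shape = (2, 1, 1, 1, 1, 1)

Row-insert the values π_1, π_2, … into P one at a time, bumping the leftmost entry strictly greater than the inserted value down to the next row. The recording tableau Q records, in position (i, j), the step at which that cell was added to P.
  Insert 7 (step 1): P = [7];  Q = [1]
  Insert 6 (step 2): P = [6] / [7];  Q = [1] / [2]
  Insert 5 (step 3): P = [5] / [6] / [7];  Q = [1] / [2] / [3]
  Insert 3 (step 4): P = [3] / [5] / [6] / [7];  Q = [1] / [2] / [3] / [4]
  Insert 2 (step 5): P = [2] / [3] / [5] / [6] / [7];  Q = [1] / [2] / [3] / [4] / [5]
  Insert 1 (step 6): P = [1] / [2] / [3] / [5] / [6] / [7];  Q = [1] / [2] / [3] / [4] / [5] / [6]
  Insert 4 (step 7): P = [1, 4] / [2] / [3] / [5] / [6] / [7];  Q = [1, 7] / [2] / [3] / [4] / [5] / [6]
Final shape: (2, 1, 1, 1, 1, 1).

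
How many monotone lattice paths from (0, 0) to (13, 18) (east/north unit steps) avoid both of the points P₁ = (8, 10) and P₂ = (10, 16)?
Number of paths = 109071419

Inclusion–exclusion. Total paths: C(31, 13) = 206253075. Through P₁: C(18, 8)·C(13, 5) = 56316546. Through P₂: C(26, 10)·C(5, 3) = 53117350. Since P₁ is strictly southwest of P₂, a monotone path through both must visit P₁ then P₂; paths through both = C(18, 8)·C(8, 2)·C(5, 3) = 12252240. Avoid both = 206253075 − 56316546 − 53117350 + 12252240 = 109071419.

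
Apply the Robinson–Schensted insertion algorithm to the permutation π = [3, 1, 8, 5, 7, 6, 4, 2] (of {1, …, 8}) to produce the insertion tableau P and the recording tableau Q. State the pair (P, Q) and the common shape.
P = [1, 2, 6] / [3, 4] / [5] / [7] / [8];  Q = [1, 3, 5] / [2, 4] / [6] / [7] / [8];  common shape = (3, 2, 1, 1, 1)

Row-insert the values π_1, π_2, … into P one at a time, bumping the leftmost entry strictly greater than the inserted value down to the next row. The recording tableau Q records, in position (i, j), the step at which that cell was added to P.
  Insert 3 (step 1): P = [3];  Q = [1]
  Insert 1 (step 2): P = [1] / [3];  Q = [1] / [2]
  Insert 8 (step 3): P = [1, 8] / [3];  Q = [1, 3] / [2]
  Insert 5 (step 4): P = [1, 5] / [3, 8];  Q = [1, 3] / [2, 4]
  Insert 7 (step 5): P = [1, 5, 7] / [3, 8];  Q = [1, 3, 5] / [2, 4]
  Insert 6 (step 6): P = [1, 5, 6] / [3, 7] / [8];  Q = [1, 3, 5] / [2, 4] / [6]
  Insert 4 (step 7): P = [1, 4, 6] / [3, 5] / [7] / [8];  Q = [1, 3, 5] / [2, 4] / [6] / [7]
  Insert 2 (step 8): P = [1, 2, 6] / [3, 4] / [5] / [7] / [8];  Q = [1, 3, 5] / [2, 4] / [6] / [7] / [8]
Final shape: (3, 2, 1, 1, 1).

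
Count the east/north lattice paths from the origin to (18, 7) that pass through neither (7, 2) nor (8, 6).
Number of paths = 292399

Inclusion–exclusion. Total paths: C(25, 18) = 480700. Through P₁: C(9, 7)·C(16, 11) = 157248. Through P₂: C(14, 8)·C(11, 10) = 33033. Since P₁ is strictly southwest of P₂, a monotone path through both must visit P₁ then P₂; paths through both = C(9, 7)·C(5, 1)·C(11, 10) = 1980. Avoid both = 480700 − 157248 − 33033 + 1980 = 292399.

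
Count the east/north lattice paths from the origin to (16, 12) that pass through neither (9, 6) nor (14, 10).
Number of paths = 13849419

Inclusion–exclusion. Total paths: C(28, 16) = 30421755. Through P₁: C(15, 9)·C(13, 7) = 8588580. Through P₂: C(24, 14)·C(4, 2) = 11767536. Since P₁ is strictly southwest of P₂, a monotone path through both must visit P₁ then P₂; paths through both = C(15, 9)·C(9, 5)·C(4, 2) = 3783780. Avoid both = 30421755 − 8588580 − 11767536 + 3783780 = 13849419.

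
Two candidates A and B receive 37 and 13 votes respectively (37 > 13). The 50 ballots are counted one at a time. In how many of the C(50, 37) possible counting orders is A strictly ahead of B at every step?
Strict-lead orderings = 170333048928

Total orderings of the 50 votes with 37 for A: C(50, 37) = 354860518600. By the Bertrand ballot formula (Cycle Lemma / reflection principle), the number of orderings in which A is strictly ahead of B throughout is (p − q)/(p + q) · C(p + q, p) = (37 − 13)/(37 + 13) · 354860518600 = 170333048928.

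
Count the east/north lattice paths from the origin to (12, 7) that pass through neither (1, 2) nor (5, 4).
Number of paths = 27564

Inclusion–exclusion. Total paths: C(19, 12) = 50388. Through P₁: C(3, 1)·C(16, 11) = 13104. Through P₂: C(9, 5)·C(10, 7) = 15120. Since P₁ is strictly southwest of P₂, a monotone path through both must visit P₁ then P₂; paths through both = C(3, 1)·C(6, 4)·C(10, 7) = 5400. Avoid both = 50388 − 13104 − 15120 + 5400 = 27564.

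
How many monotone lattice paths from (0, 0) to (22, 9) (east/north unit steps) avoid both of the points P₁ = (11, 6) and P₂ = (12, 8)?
Number of paths = 14677949

Inclusion–exclusion. Total paths: C(31, 22) = 20160075. Through P₁: C(17, 11)·C(14, 11) = 4504864. Through P₂: C(20, 12)·C(11, 10) = 1385670. Since P₁ is strictly southwest of P₂, a monotone path through both must visit P₁ then P₂; paths through both = C(17, 11)·C(3, 1)·C(11, 10) = 408408. Avoid both = 20160075 − 4504864 − 1385670 + 408408 = 14677949.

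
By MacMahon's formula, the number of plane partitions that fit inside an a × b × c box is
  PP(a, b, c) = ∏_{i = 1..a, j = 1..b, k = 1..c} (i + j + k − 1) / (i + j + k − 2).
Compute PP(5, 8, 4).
PP(5, 8, 4) = 4789851066

Evaluate the triple product over i = 1..5, j = 1..8, k = 1..4. The factors are (2/1) · (3/2) · (4/3) · (5/4) · (3/2) · (4/3) · (5/4) · (6/5) · … (160 factors total). The numerators and denominators telescope so the product is an integer; carrying out the multiplication exactly gives PP(5, 8, 4) = 4789851066.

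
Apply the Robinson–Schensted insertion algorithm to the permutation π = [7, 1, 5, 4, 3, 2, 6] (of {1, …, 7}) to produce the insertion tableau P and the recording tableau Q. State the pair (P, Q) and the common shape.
P = [1, 2, 6] / [3] / [4] / [5] / [7];  Q = [1, 3, 7] / [2] / [4] / [5] / [6];  common shape = (3, 1, 1, 1, 1)

Row-insert the values π_1, π_2, … into P one at a time, bumping the leftmost entry strictly greater than the inserted value down to the next row. The recording tableau Q records, in position (i, j), the step at which that cell was added to P.
  Insert 7 (step 1): P = [7];  Q = [1]
  Insert 1 (step 2): P = [1] / [7];  Q = [1] / [2]
  Insert 5 (step 3): P = [1, 5] / [7];  Q = [1, 3] / [2]
  Insert 4 (step 4): P = [1, 4] / [5] / [7];  Q = [1, 3] / [2] / [4]
  Insert 3 (step 5): P = [1, 3] / [4] / [5] / [7];  Q = [1, 3] / [2] / [4] / [5]
  Insert 2 (step 6): P = [1, 2] / [3] / [4] / [5] / [7];  Q = [1, 3] / [2] / [4] / [5] / [6]
  Insert 6 (step 7): P = [1, 2, 6] / [3] / [4] / [5] / [7];  Q = [1, 3, 7] / [2] / [4] / [5] / [6]
Final shape: (3, 1, 1, 1, 1).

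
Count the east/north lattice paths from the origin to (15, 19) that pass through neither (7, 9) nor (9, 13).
Number of paths = 1054318320

Inclusion–exclusion. Total paths: C(34, 15) = 1855967520. Through P₁: C(16, 7)·C(18, 8) = 500591520. Through P₂: C(22, 9)·C(12, 6) = 459616080. Since P₁ is strictly southwest of P₂, a monotone path through both must visit P₁ then P₂; paths through both = C(16, 7)·C(6, 2)·C(12, 6) = 158558400. Avoid both = 1855967520 − 500591520 − 459616080 + 158558400 = 1054318320.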